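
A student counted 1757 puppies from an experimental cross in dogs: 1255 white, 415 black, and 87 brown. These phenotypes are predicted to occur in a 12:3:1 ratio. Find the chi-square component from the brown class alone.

4.739

The 12:3:1 ratio has 16 parts, so with N = 1757 the expected counts are:
  white: 1757 × 12/16 = 1317.75
  black: 1757 × 3/16 = 329.4375
  brown: 1757 × 1/16 = 109.8125
Contribution of brown: (87 − 109.8125)² / 109.8125 = 4.7391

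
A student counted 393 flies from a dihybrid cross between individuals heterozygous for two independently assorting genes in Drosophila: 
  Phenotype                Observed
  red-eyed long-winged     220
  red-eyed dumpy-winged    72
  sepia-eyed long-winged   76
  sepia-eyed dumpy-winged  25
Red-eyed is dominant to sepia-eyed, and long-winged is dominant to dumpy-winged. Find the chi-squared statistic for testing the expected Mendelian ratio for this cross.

0.124

A dihybrid F₂ with independent assortment and complete dominance at both loci gives a 9:3:3:1 phenotypic ratio.
Total ratio parts = 16. Expected numbers out of 393:
  red-eyed long-winged: 393 × 9/16 = 221.0625
  red-eyed dumpy-winged: 393 × 3/16 = 73.6875
  sepia-eyed long-winged: 393 × 3/16 = 73.6875
  sepia-eyed dumpy-winged: 393 × 1/16 = 24.5625
χ² = Σ (O − E)² / E
  red-eyed long-winged: (220 − 221.0625)² / 221.0625 = 0.0051
  red-eyed dumpy-winged: (72 − 73.6875)² / 73.6875 = 0.0386
  sepia-eyed long-winged: (76 − 73.6875)² / 73.6875 = 0.0726
  sepia-eyed dumpy-winged: (25 − 24.5625)² / 24.5625 = 0.0078
χ² = 0.0051 + 0.0386 + 0.0726 + 0.0078 = 0.1241 ≈ 0.124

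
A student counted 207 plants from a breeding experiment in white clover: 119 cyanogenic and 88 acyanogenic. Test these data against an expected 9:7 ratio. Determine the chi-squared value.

0.129

The 9:7 ratio has 16 parts, so with N = 207 the expected counts are:
  cyanogenic: 207 × 9/16 = 116.4375
  acyanogenic: 207 × 7/16 = 90.5625
χ² = Σ (O − E)² / E
  cyanogenic: (119 − 116.4375)² / 116.4375 = 0.0564
  acyanogenic: (88 − 90.5625)² / 90.5625 = 0.0725
χ² = 0.0564 + 0.0725 = 0.1289 ≈ 0.129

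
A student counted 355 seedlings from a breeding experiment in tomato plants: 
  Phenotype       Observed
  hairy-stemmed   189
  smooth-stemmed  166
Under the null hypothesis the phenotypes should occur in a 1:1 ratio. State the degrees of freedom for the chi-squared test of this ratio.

1

A goodness-of-fit test with 2 phenotype classes has df = 2 − 1 = 1.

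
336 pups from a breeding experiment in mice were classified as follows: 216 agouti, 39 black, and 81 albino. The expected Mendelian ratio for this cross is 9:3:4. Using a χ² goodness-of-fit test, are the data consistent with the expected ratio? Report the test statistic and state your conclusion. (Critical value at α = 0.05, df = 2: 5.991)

13.107; not consistent

Expected counts for N = 336 under a 9:3:4 ratio (total parts = 16):
  agouti: 336 × 9/16 = 189
  black: 336 × 3/16 = 63
  albino: 336 × 4/16 = 84
χ² = Σ (O − E)² / E
  agouti: (216 − 189)² / 189 = 3.8571
  black: (39 − 63)² / 63 = 9.1429
  albino: (81 − 84)² / 84 = 0.1071
χ² = 3.8571 + 9.1429 + 0.1071 = 13.1071 ≈ 13.107
Degrees of freedom = 3 − 1 = 2; critical value at α = 0.05 is 5.991.
Since 13.107 > 5.991, we reject the null hypothesis — the data do not fit the 9:3:4 ratio.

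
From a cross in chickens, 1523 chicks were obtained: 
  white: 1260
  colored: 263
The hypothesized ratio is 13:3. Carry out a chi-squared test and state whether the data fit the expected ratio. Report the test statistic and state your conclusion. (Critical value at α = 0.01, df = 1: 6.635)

2.194; consistent

The 13:3 ratio has 16 parts, so with N = 1523 the expected counts are:
  white: 1523 × 13/16 = 1237.4375
  colored: 1523 × 3/16 = 285.5625
χ² = Σ (O − E)² / E
  white: (1260 − 1237.4375)² / 1237.4375 = 0.4114
  colored: (263 − 285.5625)² / 285.5625 = 1.7827
χ² = 0.4114 + 1.7827 = 2.1941 ≈ 2.194
Degrees of freedom = 2 − 1 = 1; critical value at α = 0.01 is 6.635.
Since 2.194 < 6.635, we fail to reject the null hypothesis — the data are consistent with the 13:3 ratio.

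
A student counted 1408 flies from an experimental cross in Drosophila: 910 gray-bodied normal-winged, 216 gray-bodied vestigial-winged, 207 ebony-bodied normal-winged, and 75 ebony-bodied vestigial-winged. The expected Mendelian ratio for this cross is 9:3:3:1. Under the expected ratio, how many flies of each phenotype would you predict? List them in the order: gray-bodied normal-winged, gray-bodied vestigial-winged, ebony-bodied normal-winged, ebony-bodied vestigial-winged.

792, 264, 264, 88

Total ratio parts = 16. Expected numbers out of 1408:
  gray-bodied normal-winged: 1408 × 9/16 = 792
  gray-bodied vestigial-winged: 1408 × 3/16 = 264
  ebony-bodied normal-winged: 1408 × 3/16 = 264
  ebony-bodied vestigial-winged: 1408 × 1/16 = 88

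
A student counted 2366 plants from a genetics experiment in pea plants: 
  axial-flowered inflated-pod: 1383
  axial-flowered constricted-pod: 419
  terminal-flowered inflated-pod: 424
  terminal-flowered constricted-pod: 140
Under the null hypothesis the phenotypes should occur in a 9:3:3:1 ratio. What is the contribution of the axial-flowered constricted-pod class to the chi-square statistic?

Total ratio parts = 16. Expected numbers out of 2366:
  axial-flowered inflated-pod: 2366 × 9/16 = 1330.875
  axial-flowered constricted-pod: 2366 × 3/16 = 443.625
  terminal-flowered inflated-pod: 2366 × 3/16 = 443.625
  terminal-flowered constricted-pod: 2366 × 1/16 = 147.875
Contribution of axial-flowered constricted-pod: (419 − 443.625)² / 443.625 = 1.3669

1.367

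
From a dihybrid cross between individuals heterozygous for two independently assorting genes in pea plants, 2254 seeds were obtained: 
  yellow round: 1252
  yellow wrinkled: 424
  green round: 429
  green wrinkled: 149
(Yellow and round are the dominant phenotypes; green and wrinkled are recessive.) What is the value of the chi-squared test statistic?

0.768

A dihybrid F₂ with independent assortment and complete dominance at both loci gives a 9:3:3:1 phenotypic ratio.
The 9:3:3:1 ratio has 16 parts, so with N = 2254 the expected counts are:
  yellow round: 2254 × 9/16 = 1267.875
  yellow wrinkled: 2254 × 3/16 = 422.625
  green round: 2254 × 3/16 = 422.625
  green wrinkled: 2254 × 1/16 = 140.875
χ² = Σ (O − E)² / E
  yellow round: (1252 − 1267.875)² / 1267.875 = 0.1988
  yellow wrinkled: (424 − 422.625)² / 422.625 = 0.0045
  green round: (429 − 422.625)² / 422.625 = 0.0962
  green wrinkled: (149 − 140.875)² / 140.875 = 0.4686
χ² = 0.1988 + 0.0045 + 0.0962 + 0.4686 = 0.7681 ≈ 0.768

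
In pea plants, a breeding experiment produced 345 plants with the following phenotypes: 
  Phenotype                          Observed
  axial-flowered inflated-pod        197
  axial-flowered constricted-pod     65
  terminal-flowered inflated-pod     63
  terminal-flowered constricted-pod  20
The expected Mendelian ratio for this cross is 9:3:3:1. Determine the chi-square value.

Under the 9:3:3:1 hypothesis (Σ ratio = 16, N = 345):
  axial-flowered inflated-pod: 345 × 9/16 = 194.0625
  axial-flowered constricted-pod: 345 × 3/16 = 64.6875
  terminal-flowered inflated-pod: 345 × 3/16 = 64.6875
  terminal-flowered constricted-pod: 345 × 1/16 = 21.5625
χ² = Σ (O − E)² / E
  axial-flowered inflated-pod: (197 − 194.0625)² / 194.0625 = 0.0445
  axial-flowered constricted-pod: (65 − 64.6875)² / 64.6875 = 0.0015
  terminal-flowered inflated-pod: (63 − 64.6875)² / 64.6875 = 0.0440
  terminal-flowered constricted-pod: (20 − 21.5625)² / 21.5625 = 0.1132
χ² = 0.0445 + 0.0015 + 0.0440 + 0.1132 = 0.2032 ≈ 0.203

0.203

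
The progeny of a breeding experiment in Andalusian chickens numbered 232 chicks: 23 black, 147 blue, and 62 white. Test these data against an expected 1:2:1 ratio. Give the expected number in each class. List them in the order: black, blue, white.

Expected counts for N = 232 under a 1:2:1 ratio (total parts = 4):
  black: 232 × 1/4 = 58
  blue: 232 × 2/4 = 116
  white: 232 × 1/4 = 58

58, 116, 58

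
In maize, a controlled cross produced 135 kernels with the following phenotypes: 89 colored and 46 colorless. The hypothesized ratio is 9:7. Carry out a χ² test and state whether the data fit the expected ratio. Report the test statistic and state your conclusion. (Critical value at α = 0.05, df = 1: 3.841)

5.136; not consistent

Expected counts for N = 135 under a 9:7 ratio (total parts = 16):
  colored: 135 × 9/16 = 75.9375
  colorless: 135 × 7/16 = 59.0625
χ² = Σ (O − E)² / E
  colored: (89 − 75.9375)² / 75.9375 = 2.2470
  colorless: (46 − 59.0625)² / 59.0625 = 2.8890
χ² = 2.2470 + 2.8890 = 5.136
Degrees of freedom = 2 − 1 = 1; critical value at α = 0.05 is 3.841.
Since 5.136 > 3.841, we reject the null hypothesis — the data do not fit the 9:7 ratio.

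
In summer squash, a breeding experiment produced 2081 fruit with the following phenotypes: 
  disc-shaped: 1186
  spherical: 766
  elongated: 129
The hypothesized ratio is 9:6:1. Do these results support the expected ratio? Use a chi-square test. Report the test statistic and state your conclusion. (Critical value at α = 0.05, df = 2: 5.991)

The 9:6:1 ratio has 16 parts, so with N = 2081 the expected counts are:
  disc-shaped: 2081 × 9/16 = 1170.5625
  spherical: 2081 × 6/16 = 780.375
  elongated: 2081 × 1/16 = 130.0625
χ² = Σ (O − E)² / E
  disc-shaped: (1186 − 1170.5625)² / 1170.5625 = 0.2036
  spherical: (766 − 780.375)² / 780.375 = 0.2648
  elongated: (129 − 130.0625)² / 130.0625 = 0.0087
χ² = 0.2036 + 0.2648 + 0.0087 = 0.4771 ≈ 0.477
Degrees of freedom = 3 − 1 = 2; critical value at α = 0.05 is 5.991.
Since 0.477 < 5.991, we fail to reject the null hypothesis — the data are consistent with the 9:6:1 ratio.

0.477; consistent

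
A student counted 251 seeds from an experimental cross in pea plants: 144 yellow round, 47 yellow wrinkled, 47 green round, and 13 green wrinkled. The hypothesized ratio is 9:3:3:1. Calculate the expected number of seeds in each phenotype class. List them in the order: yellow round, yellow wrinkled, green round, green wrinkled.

141.1875, 47.0625, 47.0625, 15.6875

Total ratio parts = 16. Expected numbers out of 251:
  yellow round: 251 × 9/16 = 141.1875
  yellow wrinkled: 251 × 3/16 = 47.0625
  green round: 251 × 3/16 = 47.0625
  green wrinkled: 251 × 1/16 = 15.6875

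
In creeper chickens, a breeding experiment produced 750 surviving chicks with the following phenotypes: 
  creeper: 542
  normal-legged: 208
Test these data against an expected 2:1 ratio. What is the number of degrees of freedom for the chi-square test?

1

A goodness-of-fit test with 2 phenotype classes has df = 2 − 1 = 1.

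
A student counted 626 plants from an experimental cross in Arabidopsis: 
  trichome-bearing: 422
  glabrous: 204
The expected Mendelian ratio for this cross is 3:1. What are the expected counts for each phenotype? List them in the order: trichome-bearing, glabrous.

Total ratio parts = 4. Expected numbers out of 626:
  trichome-bearing: 626 × 3/4 = 469.5
  glabrous: 626 × 1/4 = 156.5

469.5, 156.5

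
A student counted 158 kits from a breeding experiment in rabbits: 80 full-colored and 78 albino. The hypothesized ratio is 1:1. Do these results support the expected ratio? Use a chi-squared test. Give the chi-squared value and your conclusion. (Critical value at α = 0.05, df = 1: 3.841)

0.025; consistent

Under the 1:1 hypothesis (Σ ratio = 2, N = 158):
  full-colored: 158 × 1/2 = 79
  albino: 158 × 1/2 = 79
χ² = Σ (O − E)² / E
  full-colored: (80 − 79)² / 79 = 0.0127
  albino: (78 − 79)² / 79 = 0.0127
χ² = 0.0127 + 0.0127 = 0.0254 ≈ 0.025
Degrees of freedom = 2 − 1 = 1; critical value at α = 0.05 is 3.841.
Since 0.025 < 3.841, we fail to reject the null hypothesis — the data are consistent with the 1:1 ratio.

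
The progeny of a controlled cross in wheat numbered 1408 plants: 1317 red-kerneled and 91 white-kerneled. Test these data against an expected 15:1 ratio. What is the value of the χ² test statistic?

Expected counts for N = 1408 under a 15:1 ratio (total parts = 16):
  red-kerneled: 1408 × 15/16 = 1320
  white-kerneled: 1408 × 1/16 = 88
χ² = Σ (O − E)² / E
  red-kerneled: (1317 − 1320)² / 1320 = 0.0068
  white-kerneled: (91 − 88)² / 88 = 0.1023
χ² = 0.0068 + 0.1023 = 0.1091 ≈ 0.109

0.109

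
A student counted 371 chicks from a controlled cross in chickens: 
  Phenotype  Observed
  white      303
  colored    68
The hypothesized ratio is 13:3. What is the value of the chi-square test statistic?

0.043

Under the 13:3 hypothesis (Σ ratio = 16, N = 371):
  white: 371 × 13/16 = 301.4375
  colored: 371 × 3/16 = 69.5625
χ² = Σ (O − E)² / E
  white: (303 − 301.4375)² / 301.4375 = 0.0081
  colored: (68 − 69.5625)² / 69.5625 = 0.0351
χ² = 0.0081 + 0.0351 = 0.0432 ≈ 0.043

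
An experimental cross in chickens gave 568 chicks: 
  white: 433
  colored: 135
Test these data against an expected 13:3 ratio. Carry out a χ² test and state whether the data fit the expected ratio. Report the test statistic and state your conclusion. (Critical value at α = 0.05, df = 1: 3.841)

The 13:3 ratio has 16 parts, so with N = 568 the expected counts are:
  white: 568 × 13/16 = 461.5
  colored: 568 × 3/16 = 106.5
χ² = Σ (O − E)² / E
  white: (433 − 461.5)² / 461.5 = 1.7600
  colored: (135 − 106.5)² / 106.5 = 7.6268
χ² = 1.7600 + 7.6268 = 9.3868 ≈ 9.387
Degrees of freedom = 2 − 1 = 1; critical value at α = 0.05 is 3.841.
Since 9.387 > 3.841, we reject the null hypothesis — the data do not fit the 13:3 ratio.

9.387; not consistent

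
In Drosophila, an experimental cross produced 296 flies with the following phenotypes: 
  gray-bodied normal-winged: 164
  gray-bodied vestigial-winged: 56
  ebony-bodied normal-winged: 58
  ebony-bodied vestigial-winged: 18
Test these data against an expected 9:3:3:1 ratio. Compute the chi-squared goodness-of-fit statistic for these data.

0.168

Under the 9:3:3:1 hypothesis (Σ ratio = 16, N = 296):
  gray-bodied normal-winged: 296 × 9/16 = 166.5
  gray-bodied vestigial-winged: 296 × 3/16 = 55.5
  ebony-bodied normal-winged: 296 × 3/16 = 55.5
  ebony-bodied vestigial-winged: 296 × 1/16 = 18.5
χ² = Σ (O − E)² / E
  gray-bodied normal-winged: (164 − 166.5)² / 166.5 = 0.0375
  gray-bodied vestigial-winged: (56 − 55.5)² / 55.5 = 0.0045
  ebony-bodied normal-winged: (58 − 55.5)² / 55.5 = 0.1126
  ebony-bodied vestigial-winged: (18 − 18.5)² / 18.5 = 0.0135
χ² = 0.0375 + 0.0045 + 0.1126 + 0.0135 = 0.1681 ≈ 0.168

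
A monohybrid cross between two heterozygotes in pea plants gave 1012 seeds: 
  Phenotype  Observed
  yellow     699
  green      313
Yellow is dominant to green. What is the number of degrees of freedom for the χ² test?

1

For a monohybrid cross between heterozygotes with complete dominance, the expected phenotypic ratio is 3:1.
A goodness-of-fit test with 2 phenotype classes has df = 2 − 1 = 1.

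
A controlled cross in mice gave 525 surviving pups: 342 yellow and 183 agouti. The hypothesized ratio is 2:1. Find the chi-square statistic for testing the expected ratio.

0.549

Expected counts for N = 525 under a 2:1 ratio (total parts = 3):
  yellow: 525 × 2/3 = 350
  agouti: 525 × 1/3 = 175
χ² = Σ (O − E)² / E
  yellow: (342 − 350)² / 350 = 0.1829
  agouti: (183 − 175)² / 175 = 0.3657
χ² = 0.1829 + 0.3657 = 0.5486 ≈ 0.549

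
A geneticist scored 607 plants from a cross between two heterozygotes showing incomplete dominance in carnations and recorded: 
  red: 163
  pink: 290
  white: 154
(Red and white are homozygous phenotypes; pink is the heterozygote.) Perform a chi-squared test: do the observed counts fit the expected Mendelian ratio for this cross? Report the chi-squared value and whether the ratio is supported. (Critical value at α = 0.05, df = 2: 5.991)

With incomplete dominance, a heterozygote × heterozygote cross gives a 1:2:1 phenotypic ratio.
Under the 1:2:1 hypothesis (Σ ratio = 4, N = 607):
  red: 607 × 1/4 = 151.75
  pink: 607 × 2/4 = 303.5
  white: 607 × 1/4 = 151.75
χ² = Σ (O − E)² / E
  red: (163 − 151.75)² / 151.75 = 0.8340
  pink: (290 − 303.5)² / 303.5 = 0.6005
  white: (154 − 151.75)² / 151.75 = 0.0334
χ² = 0.8340 + 0.6005 + 0.0334 = 1.4679 ≈ 1.468
Degrees of freedom = 3 − 1 = 2; critical value at α = 0.05 is 5.991.
Since 1.468 < 5.991, we fail to reject the null hypothesis — the data are consistent with the 1:2:1 ratio.

1.468; consistent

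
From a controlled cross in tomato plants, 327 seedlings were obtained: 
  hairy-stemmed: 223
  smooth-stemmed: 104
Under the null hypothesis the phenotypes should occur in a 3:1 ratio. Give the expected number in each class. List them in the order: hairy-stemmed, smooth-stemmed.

Expected counts for N = 327 under a 3:1 ratio (total parts = 4):
  hairy-stemmed: 327 × 3/4 = 245.25
  smooth-stemmed: 327 × 1/4 = 81.75

245.25, 81.75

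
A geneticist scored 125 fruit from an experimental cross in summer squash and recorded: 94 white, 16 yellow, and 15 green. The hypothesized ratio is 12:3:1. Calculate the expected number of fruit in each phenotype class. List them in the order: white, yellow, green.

The 12:3:1 ratio has 16 parts, so with N = 125 the expected counts are:
  white: 125 × 12/16 = 93.75
  yellow: 125 × 3/16 = 23.4375
  green: 125 × 1/16 = 7.8125

93.75, 23.4375, 7.8125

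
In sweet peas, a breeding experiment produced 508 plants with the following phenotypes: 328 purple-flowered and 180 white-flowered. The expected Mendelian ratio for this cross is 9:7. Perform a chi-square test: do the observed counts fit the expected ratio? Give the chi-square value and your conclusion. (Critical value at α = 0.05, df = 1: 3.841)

Expected counts for N = 508 under a 9:7 ratio (total parts = 16):
  purple-flowered: 508 × 9/16 = 285.75
  white-flowered: 508 × 7/16 = 222.25
χ² = Σ (O − E)² / E
  purple-flowered: (328 − 285.75)² / 285.75 = 6.2469
  white-flowered: (180 − 222.25)² / 222.25 = 8.0318
χ² = 6.2469 + 8.0318 = 14.2787 ≈ 14.279
Degrees of freedom = 2 − 1 = 1; critical value at α = 0.05 is 3.841.
Since 14.279 > 3.841, we reject the null hypothesis — the data do not fit the 9:7 ratio.

14.279; not consistent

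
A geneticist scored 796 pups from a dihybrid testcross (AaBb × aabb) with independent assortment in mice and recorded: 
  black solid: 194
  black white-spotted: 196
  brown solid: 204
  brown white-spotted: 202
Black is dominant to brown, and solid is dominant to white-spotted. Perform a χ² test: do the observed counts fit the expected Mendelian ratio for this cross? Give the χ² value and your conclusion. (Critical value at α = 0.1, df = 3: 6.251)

0.342; consistent

A dihybrid testcross with independent assortment gives a 1:1:1:1 ratio.
Total ratio parts = 4. Expected numbers out of 796:
  black solid: 796 × 1/4 = 199
  black white-spotted: 796 × 1/4 = 199
  brown solid: 796 × 1/4 = 199
  brown white-spotted: 796 × 1/4 = 199
χ² = Σ (O − E)² / E
  black solid: (194 − 199)² / 199 = 0.1256
  black white-spotted: (196 − 199)² / 199 = 0.0452
  brown solid: (204 − 199)² / 199 = 0.1256
  brown white-spotted: (202 − 199)² / 199 = 0.0452
χ² = 0.1256 + 0.0452 + 0.1256 + 0.0452 = 0.3416 ≈ 0.342
Degrees of freedom = 4 − 1 = 3; critical value at α = 0.1 is 6.251.
Since 0.342 < 6.251, we fail to reject the null hypothesis — the data are consistent with the 1:1:1:1 ratio.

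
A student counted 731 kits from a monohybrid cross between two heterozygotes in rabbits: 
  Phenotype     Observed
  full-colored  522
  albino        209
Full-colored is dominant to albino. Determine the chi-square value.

5.027

For a monohybrid cross between heterozygotes with complete dominance, the expected phenotypic ratio is 3:1.
Expected counts for N = 731 under a 3:1 ratio (total parts = 4):
  full-colored: 731 × 3/4 = 548.25
  albino: 731 × 1/4 = 182.75
χ² = Σ (O − E)² / E
  full-colored: (522 − 548.25)² / 548.25 = 1.2568
  albino: (209 − 182.75)² / 182.75 = 3.7705
χ² = 1.2568 + 3.7705 = 5.0273 ≈ 5.027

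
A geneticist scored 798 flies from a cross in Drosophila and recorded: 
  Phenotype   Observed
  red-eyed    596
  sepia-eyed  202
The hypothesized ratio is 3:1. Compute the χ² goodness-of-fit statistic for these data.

0.042

Expected counts for N = 798 under a 3:1 ratio (total parts = 4):
  red-eyed: 798 × 3/4 = 598.5
  sepia-eyed: 798 × 1/4 = 199.5
χ² = Σ (O − E)² / E
  red-eyed: (596 − 598.5)² / 598.5 = 0.0104
  sepia-eyed: (202 − 199.5)² / 199.5 = 0.0313
χ² = 0.0104 + 0.0313 = 0.0417 ≈ 0.042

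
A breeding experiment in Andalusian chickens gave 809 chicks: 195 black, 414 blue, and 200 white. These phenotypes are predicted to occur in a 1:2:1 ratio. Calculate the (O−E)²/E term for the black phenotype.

The 1:2:1 ratio has 4 parts, so with N = 809 the expected counts are:
  black: 809 × 1/4 = 202.25
  blue: 809 × 2/4 = 404.5
  white: 809 × 1/4 = 202.25
Contribution of black: (195 − 202.25)² / 202.25 = 0.2599

0.260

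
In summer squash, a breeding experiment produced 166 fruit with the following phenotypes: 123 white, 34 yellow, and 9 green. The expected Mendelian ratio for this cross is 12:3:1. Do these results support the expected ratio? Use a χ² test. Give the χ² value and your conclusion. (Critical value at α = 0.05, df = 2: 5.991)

0.466; consistent

Under the 12:3:1 hypothesis (Σ ratio = 16, N = 166):
  white: 166 × 12/16 = 124.5
  yellow: 166 × 3/16 = 31.125
  green: 166 × 1/16 = 10.375
χ² = Σ (O − E)² / E
  white: (123 − 124.5)² / 124.5 = 0.0181
  yellow: (34 − 31.125)² / 31.125 = 0.2656
  green: (9 − 10.375)² / 10.375 = 0.1822
χ² = 0.0181 + 0.2656 + 0.1822 = 0.4659 ≈ 0.466
Degrees of freedom = 3 − 1 = 2; critical value at α = 0.05 is 5.991.
Since 0.466 < 5.991, we fail to reject the null hypothesis — the data are consistent with the 12:3:1 ratio.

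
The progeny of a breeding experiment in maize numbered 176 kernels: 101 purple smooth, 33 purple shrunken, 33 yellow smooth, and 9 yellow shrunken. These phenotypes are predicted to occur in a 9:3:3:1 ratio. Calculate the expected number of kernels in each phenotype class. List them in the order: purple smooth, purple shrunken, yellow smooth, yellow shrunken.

99, 33, 33, 11

Expected counts for N = 176 under a 9:3:3:1 ratio (total parts = 16):
  purple smooth: 176 × 9/16 = 99
  purple shrunken: 176 × 3/16 = 33
  yellow smooth: 176 × 3/16 = 33
  yellow shrunken: 176 × 1/16 = 11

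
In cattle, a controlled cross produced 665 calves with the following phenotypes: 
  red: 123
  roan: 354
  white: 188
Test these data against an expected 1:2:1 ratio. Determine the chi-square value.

15.487

Expected counts for N = 665 under a 1:2:1 ratio (total parts = 4):
  red: 665 × 1/4 = 166.25
  roan: 665 × 2/4 = 332.5
  white: 665 × 1/4 = 166.25
χ² = Σ (O − E)² / E
  red: (123 − 166.25)² / 166.25 = 11.2515
  roan: (354 − 332.5)² / 332.5 = 1.3902
  white: (188 − 166.25)² / 166.25 = 2.8455
χ² = 11.2515 + 1.3902 + 2.8455 = 15.4872 ≈ 15.487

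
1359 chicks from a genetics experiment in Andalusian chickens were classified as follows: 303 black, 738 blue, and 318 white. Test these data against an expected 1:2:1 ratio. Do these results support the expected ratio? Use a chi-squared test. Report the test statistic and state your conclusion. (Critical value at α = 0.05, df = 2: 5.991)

Total ratio parts = 4. Expected numbers out of 1359:
  black: 1359 × 1/4 = 339.75
  blue: 1359 × 2/4 = 679.5
  white: 1359 × 1/4 = 339.75
χ² = Σ (O − E)² / E
  black: (303 − 339.75)² / 339.75 = 3.9752
  blue: (738 − 679.5)² / 679.5 = 5.0364
  white: (318 − 339.75)² / 339.75 = 1.3924
χ² = 3.9752 + 5.0364 + 1.3924 = 10.404
Degrees of freedom = 3 − 1 = 2; critical value at α = 0.05 is 5.991.
Since 10.404 > 5.991, we reject the null hypothesis — the data do not fit the 1:2:1 ratio.

10.404; not consistent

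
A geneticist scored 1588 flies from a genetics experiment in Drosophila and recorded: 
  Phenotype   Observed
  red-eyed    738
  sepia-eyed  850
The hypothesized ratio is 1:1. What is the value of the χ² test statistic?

7.899

Total ratio parts = 2. Expected numbers out of 1588:
  red-eyed: 1588 × 1/2 = 794
  sepia-eyed: 1588 × 1/2 = 794
χ² = Σ (O − E)² / E
  red-eyed: (738 − 794)² / 794 = 3.9496
  sepia-eyed: (850 − 794)² / 794 = 3.9496
χ² = 3.9496 + 3.9496 = 7.8992 ≈ 7.899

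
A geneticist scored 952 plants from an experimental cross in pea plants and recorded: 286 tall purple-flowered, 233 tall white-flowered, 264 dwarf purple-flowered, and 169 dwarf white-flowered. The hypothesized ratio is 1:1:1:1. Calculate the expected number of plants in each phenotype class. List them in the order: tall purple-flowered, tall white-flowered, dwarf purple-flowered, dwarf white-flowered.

Under the 1:1:1:1 hypothesis (Σ ratio = 4, N = 952):
  tall purple-flowered: 952 × 1/4 = 238
  tall white-flowered: 952 × 1/4 = 238
  dwarf purple-flowered: 952 × 1/4 = 238
  dwarf white-flowered: 952 × 1/4 = 238

238, 238, 238, 238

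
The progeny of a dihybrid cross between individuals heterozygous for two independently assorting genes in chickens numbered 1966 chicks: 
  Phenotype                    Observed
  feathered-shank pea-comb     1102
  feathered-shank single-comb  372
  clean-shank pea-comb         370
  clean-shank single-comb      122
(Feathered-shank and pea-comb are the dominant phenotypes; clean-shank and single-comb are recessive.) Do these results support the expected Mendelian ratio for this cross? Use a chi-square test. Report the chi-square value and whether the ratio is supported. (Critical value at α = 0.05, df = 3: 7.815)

0.056; consistent

A dihybrid F₂ with independent assortment and complete dominance at both loci gives a 9:3:3:1 phenotypic ratio.
Expected counts for N = 1966 under a 9:3:3:1 ratio (total parts = 16):
  feathered-shank pea-comb: 1966 × 9/16 = 1105.875
  feathered-shank single-comb: 1966 × 3/16 = 368.625
  clean-shank pea-comb: 1966 × 3/16 = 368.625
  clean-shank single-comb: 1966 × 1/16 = 122.875
χ² = Σ (O − E)² / E
  feathered-shank pea-comb: (1102 − 1105.875)² / 1105.875 = 0.0136
  feathered-shank single-comb: (372 − 368.625)² / 368.625 = 0.0309
  clean-shank pea-comb: (370 − 368.625)² / 368.625 = 0.0051
  clean-shank single-comb: (122 − 122.875)² / 122.875 = 0.0062
χ² = 0.0136 + 0.0309 + 0.0051 + 0.0062 = 0.0558 ≈ 0.056
Degrees of freedom = 4 − 1 = 3; critical value at α = 0.05 is 7.815.
Since 0.056 < 7.815, we fail to reject the null hypothesis — the data are consistent with the 9:3:3:1 ratio.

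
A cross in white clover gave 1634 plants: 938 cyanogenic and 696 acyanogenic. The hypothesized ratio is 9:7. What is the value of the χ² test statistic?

0.886

The 9:7 ratio has 16 parts, so with N = 1634 the expected counts are:
  cyanogenic: 1634 × 9/16 = 919.125
  acyanogenic: 1634 × 7/16 = 714.875
χ² = Σ (O − E)² / E
  cyanogenic: (938 − 919.125)² / 919.125 = 0.3876
  acyanogenic: (696 − 714.875)² / 714.875 = 0.4984
χ² = 0.3876 + 0.4984 = 0.886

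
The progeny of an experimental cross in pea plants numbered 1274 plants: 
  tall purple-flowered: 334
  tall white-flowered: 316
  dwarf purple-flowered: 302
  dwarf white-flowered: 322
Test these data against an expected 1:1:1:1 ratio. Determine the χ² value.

Expected counts for N = 1274 under a 1:1:1:1 ratio (total parts = 4):
  tall purple-flowered: 1274 × 1/4 = 318.5
  tall white-flowered: 1274 × 1/4 = 318.5
  dwarf purple-flowered: 1274 × 1/4 = 318.5
  dwarf white-flowered: 1274 × 1/4 = 318.5
χ² = Σ (O − E)² / E
  tall purple-flowered: (334 − 318.5)² / 318.5 = 0.7543
  tall white-flowered: (316 − 318.5)² / 318.5 = 0.0196
  dwarf purple-flowered: (302 − 318.5)² / 318.5 = 0.8548
  dwarf white-flowered: (322 − 318.5)² / 318.5 = 0.0385
χ² = 0.7543 + 0.0196 + 0.8548 + 0.0385 = 1.6672 ≈ 1.667

1.667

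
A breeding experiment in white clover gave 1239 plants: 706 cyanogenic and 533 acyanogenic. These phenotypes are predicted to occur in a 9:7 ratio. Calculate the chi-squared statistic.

0.269

Under the 9:7 hypothesis (Σ ratio = 16, N = 1239):
  cyanogenic: 1239 × 9/16 = 696.9375
  acyanogenic: 1239 × 7/16 = 542.0625
χ² = Σ (O − E)² / E
  cyanogenic: (706 − 696.9375)² / 696.9375 = 0.1178
  acyanogenic: (533 − 542.0625)² / 542.0625 = 0.1515
χ² = 0.1178 + 0.1515 = 0.2693 ≈ 0.269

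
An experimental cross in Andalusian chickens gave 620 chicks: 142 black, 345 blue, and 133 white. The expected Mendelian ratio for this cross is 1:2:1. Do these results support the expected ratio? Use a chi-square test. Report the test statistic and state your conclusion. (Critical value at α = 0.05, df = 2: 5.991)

8.165; not consistent

Under the 1:2:1 hypothesis (Σ ratio = 4, N = 620):
  black: 620 × 1/4 = 155
  blue: 620 × 2/4 = 310
  white: 620 × 1/4 = 155
χ² = Σ (O − E)² / E
  black: (142 − 155)² / 155 = 1.0903
  blue: (345 − 310)² / 310 = 3.9516
  white: (133 − 155)² / 155 = 3.1226
χ² = 1.0903 + 3.9516 + 3.1226 = 8.1645 ≈ 8.165
Degrees of freedom = 3 − 1 = 2; critical value at α = 0.05 is 5.991.
Since 8.165 > 5.991, we reject the null hypothesis — the data do not fit the 1:2:1 ratio.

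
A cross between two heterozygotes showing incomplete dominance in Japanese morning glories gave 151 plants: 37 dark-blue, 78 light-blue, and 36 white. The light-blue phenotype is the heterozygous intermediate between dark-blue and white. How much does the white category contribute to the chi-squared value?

With incomplete dominance, a heterozygote × heterozygote cross gives a 1:2:1 phenotypic ratio.
The 1:2:1 ratio has 4 parts, so with N = 151 the expected counts are:
  dark-blue: 151 × 1/4 = 37.75
  light-blue: 151 × 2/4 = 75.5
  white: 151 × 1/4 = 37.75
Contribution of white: (36 − 37.75)² / 37.75 = 0.0811

0.081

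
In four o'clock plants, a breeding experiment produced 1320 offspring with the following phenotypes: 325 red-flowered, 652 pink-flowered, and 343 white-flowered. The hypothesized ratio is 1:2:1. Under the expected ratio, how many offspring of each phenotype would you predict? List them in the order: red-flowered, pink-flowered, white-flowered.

330, 660, 330

Total ratio parts = 4. Expected numbers out of 1320:
  red-flowered: 1320 × 1/4 = 330
  pink-flowered: 1320 × 2/4 = 660
  white-flowered: 1320 × 1/4 = 330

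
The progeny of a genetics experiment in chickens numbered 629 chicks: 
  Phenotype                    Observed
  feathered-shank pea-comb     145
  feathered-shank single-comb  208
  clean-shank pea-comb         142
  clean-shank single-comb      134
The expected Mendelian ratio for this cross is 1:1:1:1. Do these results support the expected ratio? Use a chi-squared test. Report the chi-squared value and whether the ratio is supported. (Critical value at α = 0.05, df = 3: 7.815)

22.250; not consistent

Total ratio parts = 4. Expected numbers out of 629:
  feathered-shank pea-comb: 629 × 1/4 = 157.25
  feathered-shank single-comb: 629 × 1/4 = 157.25
  clean-shank pea-comb: 629 × 1/4 = 157.25
  clean-shank single-comb: 629 × 1/4 = 157.25
χ² = Σ (O − E)² / E
  feathered-shank pea-comb: (145 − 157.25)² / 157.25 = 0.9543
  feathered-shank single-comb: (208 − 157.25)² / 157.25 = 16.3788
  clean-shank pea-comb: (142 − 157.25)² / 157.25 = 1.4789
  clean-shank single-comb: (134 − 157.25)² / 157.25 = 3.4376
χ² = 0.9543 + 16.3788 + 1.4789 + 3.4376 = 22.2496 ≈ 22.250
Degrees of freedom = 4 − 1 = 3; critical value at α = 0.05 is 7.815.
Since 22.250 > 7.815, we reject the null hypothesis — the data do not fit the 1:1:1:1 ratio.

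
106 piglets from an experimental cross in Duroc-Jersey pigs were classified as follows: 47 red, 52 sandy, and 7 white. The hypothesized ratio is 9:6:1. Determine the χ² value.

The 9:6:1 ratio has 16 parts, so with N = 106 the expected counts are:
  red: 106 × 9/16 = 59.625
  sandy: 106 × 6/16 = 39.75
  white: 106 × 1/16 = 6.625
χ² = Σ (O − E)² / E
  red: (47 − 59.625)² / 59.625 = 2.6732
  sandy: (52 − 39.75)² / 39.75 = 3.7752
  white: (7 − 6.625)² / 6.625 = 0.0212
χ² = 2.6732 + 3.7752 + 0.0212 = 6.4696 ≈ 6.470

6.470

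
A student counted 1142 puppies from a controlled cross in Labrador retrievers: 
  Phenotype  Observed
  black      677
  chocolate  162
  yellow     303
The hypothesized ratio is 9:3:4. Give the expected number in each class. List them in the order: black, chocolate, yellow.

642.375, 214.125, 285.5

Expected counts for N = 1142 under a 9:3:4 ratio (total parts = 16):
  black: 1142 × 9/16 = 642.375
  chocolate: 1142 × 3/16 = 214.125
  yellow: 1142 × 4/16 = 285.5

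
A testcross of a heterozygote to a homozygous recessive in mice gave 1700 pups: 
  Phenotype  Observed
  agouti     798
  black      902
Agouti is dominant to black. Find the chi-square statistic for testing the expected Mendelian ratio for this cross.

A testcross of a heterozygote (Aa × aa) gives a 1:1 phenotypic ratio.
Expected counts for N = 1700 under a 1:1 ratio (total parts = 2):
  agouti: 1700 × 1/2 = 850
  black: 1700 × 1/2 = 850
χ² = Σ (O − E)² / E
  agouti: (798 − 850)² / 850 = 3.1812
  black: (902 − 850)² / 850 = 3.1812
χ² = 3.1812 + 3.1812 = 6.3624 ≈ 6.362

6.362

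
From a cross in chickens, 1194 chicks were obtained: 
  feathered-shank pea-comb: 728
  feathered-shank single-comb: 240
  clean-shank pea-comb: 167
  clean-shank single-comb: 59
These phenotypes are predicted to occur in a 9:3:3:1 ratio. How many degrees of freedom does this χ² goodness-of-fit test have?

A goodness-of-fit test with 4 phenotype classes has df = 4 − 1 = 3.

3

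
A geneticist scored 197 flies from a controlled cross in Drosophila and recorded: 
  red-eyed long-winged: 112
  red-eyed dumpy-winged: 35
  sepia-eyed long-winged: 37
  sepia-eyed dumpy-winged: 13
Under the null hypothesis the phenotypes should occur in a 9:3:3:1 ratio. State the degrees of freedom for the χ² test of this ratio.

A goodness-of-fit test with 4 phenotype classes has df = 4 − 1 = 3.

3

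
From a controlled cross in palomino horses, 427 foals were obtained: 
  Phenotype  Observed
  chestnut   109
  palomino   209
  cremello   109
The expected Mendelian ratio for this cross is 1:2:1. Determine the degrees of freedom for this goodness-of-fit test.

A goodness-of-fit test with 3 phenotype classes has df = 3 − 1 = 2.

2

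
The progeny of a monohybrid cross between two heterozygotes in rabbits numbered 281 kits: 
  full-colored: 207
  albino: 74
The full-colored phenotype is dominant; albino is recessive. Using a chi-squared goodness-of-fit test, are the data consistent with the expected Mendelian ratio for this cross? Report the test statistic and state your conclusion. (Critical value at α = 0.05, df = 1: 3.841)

0.267; consistent

For a monohybrid cross between heterozygotes with complete dominance, the expected phenotypic ratio is 3:1.
The 3:1 ratio has 4 parts, so with N = 281 the expected counts are:
  full-colored: 281 × 3/4 = 210.75
  albino: 281 × 1/4 = 70.25
χ² = Σ (O − E)² / E
  full-colored: (207 − 210.75)² / 210.75 = 0.0667
  albino: (74 − 70.25)² / 70.25 = 0.2002
χ² = 0.0667 + 0.2002 = 0.2669 ≈ 0.267
Degrees of freedom = 2 − 1 = 1; critical value at α = 0.05 is 3.841.
Since 0.267 < 3.841, we fail to reject the null hypothesis — the data are consistent with the 3:1 ratio.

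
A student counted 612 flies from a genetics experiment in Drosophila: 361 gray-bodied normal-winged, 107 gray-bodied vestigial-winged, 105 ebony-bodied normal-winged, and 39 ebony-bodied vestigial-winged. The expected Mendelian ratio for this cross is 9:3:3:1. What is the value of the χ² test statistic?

2.182

Expected counts for N = 612 under a 9:3:3:1 ratio (total parts = 16):
  gray-bodied normal-winged: 612 × 9/16 = 344.25
  gray-bodied vestigial-winged: 612 × 3/16 = 114.75
  ebony-bodied normal-winged: 612 × 3/16 = 114.75
  ebony-bodied vestigial-winged: 612 × 1/16 = 38.25
χ² = Σ (O − E)² / E
  gray-bodied normal-winged: (361 − 344.25)² / 344.25 = 0.8150
  gray-bodied vestigial-winged: (107 − 114.75)² / 114.75 = 0.5234
  ebony-bodied normal-winged: (105 − 114.75)² / 114.75 = 0.8284
  ebony-bodied vestigial-winged: (39 − 38.25)² / 38.25 = 0.0147
χ² = 0.8150 + 0.5234 + 0.8284 + 0.0147 = 2.1815 ≈ 2.182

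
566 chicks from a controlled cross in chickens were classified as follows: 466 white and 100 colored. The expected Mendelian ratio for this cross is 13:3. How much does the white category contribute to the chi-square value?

Expected counts for N = 566 under a 13:3 ratio (total parts = 16):
  white: 566 × 13/16 = 459.875
  colored: 566 × 3/16 = 106.125
Contribution of white: (466 − 459.875)² / 459.875 = 0.0816

0.082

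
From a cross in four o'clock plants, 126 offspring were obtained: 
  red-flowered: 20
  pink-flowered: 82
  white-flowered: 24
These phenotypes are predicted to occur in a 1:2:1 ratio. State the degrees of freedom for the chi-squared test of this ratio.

A goodness-of-fit test with 3 phenotype classes has df = 3 − 1 = 2.

2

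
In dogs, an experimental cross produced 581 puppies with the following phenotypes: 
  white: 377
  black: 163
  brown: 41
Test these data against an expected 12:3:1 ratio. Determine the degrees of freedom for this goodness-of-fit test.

2

A goodness-of-fit test with 3 phenotype classes has df = 3 − 1 = 2.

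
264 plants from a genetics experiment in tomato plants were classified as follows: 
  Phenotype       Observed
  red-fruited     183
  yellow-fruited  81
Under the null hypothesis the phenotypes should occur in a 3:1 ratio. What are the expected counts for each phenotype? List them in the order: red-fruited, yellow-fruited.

Expected counts for N = 264 under a 3:1 ratio (total parts = 4):
  red-fruited: 264 × 3/4 = 198
  yellow-fruited: 264 × 1/4 = 66

198, 66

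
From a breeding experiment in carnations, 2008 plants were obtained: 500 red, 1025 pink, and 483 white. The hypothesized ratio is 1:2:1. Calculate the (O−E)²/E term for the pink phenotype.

0.439

Total ratio parts = 4. Expected numbers out of 2008:
  red: 2008 × 1/4 = 502
  pink: 2008 × 2/4 = 1004
  white: 2008 × 1/4 = 502
Contribution of pink: (1025 − 1004)² / 1004 = 0.4392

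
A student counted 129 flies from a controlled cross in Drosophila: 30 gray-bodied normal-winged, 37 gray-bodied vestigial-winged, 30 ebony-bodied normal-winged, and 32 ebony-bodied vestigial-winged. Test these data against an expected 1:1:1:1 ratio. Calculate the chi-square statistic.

1.016

Expected counts for N = 129 under a 1:1:1:1 ratio (total parts = 4):
  gray-bodied normal-winged: 129 × 1/4 = 32.25
  gray-bodied vestigial-winged: 129 × 1/4 = 32.25
  ebony-bodied normal-winged: 129 × 1/4 = 32.25
  ebony-bodied vestigial-winged: 129 × 1/4 = 32.25
χ² = Σ (O − E)² / E
  gray-bodied normal-winged: (30 − 32.25)² / 32.25 = 0.1570
  gray-bodied vestigial-winged: (37 − 32.25)² / 32.25 = 0.6996
  ebony-bodied normal-winged: (30 − 32.25)² / 32.25 = 0.1570
  ebony-bodied vestigial-winged: (32 − 32.25)² / 32.25 = 0.0019
χ² = 0.1570 + 0.6996 + 0.1570 + 0.0019 = 1.0155 ≈ 1.016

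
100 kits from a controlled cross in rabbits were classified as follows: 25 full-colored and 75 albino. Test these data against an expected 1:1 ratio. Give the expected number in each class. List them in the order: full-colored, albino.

50, 50

Under the 1:1 hypothesis (Σ ratio = 2, N = 100):
  full-colored: 100 × 1/2 = 50
  albino: 100 × 1/2 = 50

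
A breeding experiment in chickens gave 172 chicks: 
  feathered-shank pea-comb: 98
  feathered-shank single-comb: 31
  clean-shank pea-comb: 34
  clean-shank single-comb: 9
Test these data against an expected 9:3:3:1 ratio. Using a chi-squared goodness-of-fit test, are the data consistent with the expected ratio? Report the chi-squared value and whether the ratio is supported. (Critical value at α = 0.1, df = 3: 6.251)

Expected counts for N = 172 under a 9:3:3:1 ratio (total parts = 16):
  feathered-shank pea-comb: 172 × 9/16 = 96.75
  feathered-shank single-comb: 172 × 3/16 = 32.25
  clean-shank pea-comb: 172 × 3/16 = 32.25
  clean-shank single-comb: 172 × 1/16 = 10.75
χ² = Σ (O − E)² / E
  feathered-shank pea-comb: (98 − 96.75)² / 96.75 = 0.0161
  feathered-shank single-comb: (31 − 32.25)² / 32.25 = 0.0484
  clean-shank pea-comb: (34 − 32.25)² / 32.25 = 0.0950
  clean-shank single-comb: (9 − 10.75)² / 10.75 = 0.2849
χ² = 0.0161 + 0.0484 + 0.0950 + 0.2849 = 0.4444 ≈ 0.444
Degrees of freedom = 4 − 1 = 3; critical value at α = 0.1 is 6.251.
Since 0.444 < 6.251, we fail to reject the null hypothesis — the data are consistent with the 9:3:3:1 ratio.

0.444; consistent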